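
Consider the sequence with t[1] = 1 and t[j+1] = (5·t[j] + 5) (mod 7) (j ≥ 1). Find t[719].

5

We have t[1] = 1; t[2] = 3; t[3] = 6; t[4] = 0; t[5] = 5; t[6] = 2; t[7] = 1.
Since t[7] = t[1] = 1, the sequence is periodic with period 6.
(719 - 1) mod 6 = 4, so t[719] = t[5] = 5.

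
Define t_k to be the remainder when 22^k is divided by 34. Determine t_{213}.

t_0 = 1, t_1 = 22, t_2 = 8, t_3 = 6, t_4 = 30, t_5 = 14, t_6 = 2, t_7 = 10, t_8 = 16, t_9 = 12, t_{10} = 26, t_{11} = 28, t_{12} = 4, t_{13} = 20, t_{14} = 32, t_{15} = 24, t_{16} = 18, t_{17} = 22.
Since t_{17} = t_1 = 22, the sequence is eventually periodic: after a pre-period of length 1 it cycles with period 16.
For k ≥ 1, t_k depends only on (k - 1) mod 16. (213 - 1) mod 16 = 4, so t_{213} = t_5 = 14.

14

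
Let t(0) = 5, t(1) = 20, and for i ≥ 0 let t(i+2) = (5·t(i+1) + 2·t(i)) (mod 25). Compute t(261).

5

Listing terms: t(0) = 5; t(1) = 20; t(2) = 10; t(3) = 15; t(4) = 20; t(5) = 5; t(6) = 15; t(7) = 10; t(8) = 5; t(9) = 20.
Since (t(8), t(9)) = (t(0), t(1)) = (5, 20) (two consecutive terms determine the rest), the sequence is periodic with period 8.
(261 - 0) mod 8 = 5, so t(261) = t(5) = 5.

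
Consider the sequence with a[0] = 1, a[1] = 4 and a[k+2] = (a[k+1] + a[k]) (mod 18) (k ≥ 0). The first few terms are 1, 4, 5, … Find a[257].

a[0] = 1; a[1] = 4; a[2] = 5; a[3] = 9; a[4] = 14; a[5] = 5; a[6] = 1; a[7] = 6; a[8] = 7; a[9] = 13; a[10] = 2; a[11] = 15; a[12] = 17; a[13] = 14; a[14] = 13; a[15] = 9; a[16] = 4; a[17] = 13; a[18] = 17; a[19] = 12; a[20] = 11; a[21] = 5; a[22] = 16; a[23] = 3; a[24] = 1; a[25] = 4.
Since (a[24], a[25]) = (a[0], a[1]) = (1, 4) (two consecutive terms determine the rest), the sequence is periodic with period 24.
(257 - 0) mod 24 = 17, so a[257] = a[17] = 13.

13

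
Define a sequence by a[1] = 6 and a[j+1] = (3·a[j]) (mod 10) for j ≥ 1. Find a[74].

Listing terms: a[1] = 6; a[2] = 8; a[3] = 4; a[4] = 2; a[5] = 6.
The sequence repeats with period 4.
So a[74] = a[1 + ((74-1) mod 4)] = a[2] = 8.

8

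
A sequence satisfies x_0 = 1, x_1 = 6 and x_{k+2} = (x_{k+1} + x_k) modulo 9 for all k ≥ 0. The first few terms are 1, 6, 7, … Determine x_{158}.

2

Listing terms: x_0 = 1, x_1 = 6, x_2 = 7, x_3 = 4, x_4 = 2, x_5 = 6, x_6 = 8, x_7 = 5, x_8 = 4, x_9 = 0, x_{10} = 4, x_{11} = 4, x_{12} = 8, x_{13} = 3, x_{14} = 2, x_{15} = 5, x_{16} = 7, x_{17} = 3, x_{18} = 1, x_{19} = 4, x_{20} = 5, x_{21} = 0, x_{22} = 5, x_{23} = 5, x_{24} = 1, x_{25} = 6.
The sequence repeats with period 24.
So x_{158} = x_{0 + ((158-0) mod 24)} = x_{14} = 2.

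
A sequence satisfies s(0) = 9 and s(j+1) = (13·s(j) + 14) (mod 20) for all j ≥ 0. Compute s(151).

15

Listing terms: s(0) = 9, s(1) = 11, s(2) = 17, s(3) = 15, s(4) = 9.
The sequence repeats with period 4.
(151 - 0) mod 4 = 3, so s(151) = s(3) = 15.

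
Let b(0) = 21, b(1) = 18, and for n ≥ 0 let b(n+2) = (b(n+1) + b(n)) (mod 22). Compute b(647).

17

b(0) = 21; b(1) = 18; b(2) = 17; b(3) = 13; b(4) = 8; b(5) = 21; b(6) = 7; b(7) = 6; b(8) = 13; b(9) = 19; b(10) = 10; b(11) = 7; b(12) = 17; b(13) = 2; b(14) = 19; b(15) = 21; b(16) = 18.
Since (b(15), b(16)) = (b(0), b(1)) = (21, 18) (two consecutive terms determine the rest), the sequence is periodic with period 15.
(647 - 0) mod 15 = 2, so b(647) = b(2) = 17.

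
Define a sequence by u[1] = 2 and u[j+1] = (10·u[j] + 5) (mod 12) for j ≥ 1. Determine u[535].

We have u[1] = 2; u[2] = 1; u[3] = 3; u[4] = 11; u[5] = 7; u[6] = 3.
Since u[6] = u[3] = 3, the sequence is eventually periodic: after a pre-period of length 2 it cycles with period 3.
For j ≥ 3, u[j] depends only on (j - 3) mod 3. (535 - 3) mod 3 = 1, so u[535] = u[4] = 11.

11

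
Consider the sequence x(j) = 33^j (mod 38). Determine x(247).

21

Listing terms: x(1) = 33; x(2) = 25; x(3) = 27; x(4) = 17; x(5) = 29; x(6) = 7; x(7) = 3; x(8) = 23; x(9) = 37; x(10) = 5; x(11) = 13; x(12) = 11; x(13) = 21; x(14) = 9; x(15) = 31; x(16) = 35; x(17) = 15; x(18) = 1; x(19) = 33.
Since x(19) = x(1) = 33, the sequence is periodic with period 18.
(247 - 1) mod 18 = 12, so x(247) = x(13) = 21.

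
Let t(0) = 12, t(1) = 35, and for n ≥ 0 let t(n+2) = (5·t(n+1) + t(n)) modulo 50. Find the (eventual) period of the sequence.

Listing terms: t(0) = 12; t(1) = 35; t(2) = 37; t(3) = 20; t(4) = 37; t(5) = 5; t(6) = 12; t(7) = 15; t(8) = 37; t(9) = 0; t(10) = 37; t(11) = 35; t(12) = 12; t(13) = 45; t(14) = 37; t(15) = 30; t(16) = 37; t(17) = 15; t(18) = 12; t(19) = 25; t(20) = 37; t(21) = 10; t(22) = 37; t(23) = 45; t(24) = 12; t(25) = 5; t(26) = 37; t(27) = 40; t(28) = 37; t(29) = 25; t(30) = 12; t(31) = 35.
The sequence repeats with period 30.

30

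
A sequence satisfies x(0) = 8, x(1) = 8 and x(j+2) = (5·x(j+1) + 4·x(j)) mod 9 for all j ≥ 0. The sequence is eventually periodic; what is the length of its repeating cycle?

x(0) = 8; x(1) = 8; x(2) = 0; x(3) = 5; x(4) = 7; x(5) = 1; x(6) = 6; x(7) = 7; x(8) = 5; x(9) = 8; x(10) = 6; x(11) = 8; x(12) = 1; x(13) = 1; x(14) = 0; x(15) = 4; x(16) = 2; x(17) = 8; x(18) = 3; x(19) = 2; x(20) = 4; x(21) = 1; x(22) = 3; x(23) = 1; x(24) = 8; x(25) = 8.
The sequence repeats with period 24.

24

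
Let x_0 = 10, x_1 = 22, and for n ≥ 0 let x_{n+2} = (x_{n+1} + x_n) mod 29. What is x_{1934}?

3

We have x_0 = 10, x_1 = 22, x_2 = 3, x_3 = 25, x_4 = 28, x_5 = 24, x_6 = 23, x_7 = 18, x_8 = 12, x_9 = 1, x_{10} = 13, x_{11} = 14, x_{12} = 27, x_{13} = 12, x_{14} = 10, x_{15} = 22.
The sequence repeats with period 14.
(1934 - 0) mod 14 = 2, so x_{1934} = x_2 = 3.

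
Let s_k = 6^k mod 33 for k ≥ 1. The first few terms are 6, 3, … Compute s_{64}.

We have s_1 = 6; s_2 = 3; s_3 = 18; s_4 = 9; s_5 = 21; s_6 = 27; s_7 = 30; s_8 = 15; s_9 = 24; s_{10} = 12; s_{11} = 6.
The sequence repeats with period 10.
(64 - 1) mod 10 = 3, so s_{64} = s_4 = 9.

9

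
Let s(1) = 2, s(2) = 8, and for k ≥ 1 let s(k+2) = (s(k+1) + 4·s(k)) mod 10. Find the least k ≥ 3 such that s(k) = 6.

We have s(1) = 2, s(2) = 8, s(3) = 6, s(4) = 8, s(5) = 2, s(6) = 4, s(7) = 2, s(8) = 8.
Since (s(7), s(8)) = (s(1), s(2)) = (2, 8) (two consecutive terms determine the rest), the sequence is periodic with period 6.
The value 6 first appears (with k ≥ 3) at s(3).

3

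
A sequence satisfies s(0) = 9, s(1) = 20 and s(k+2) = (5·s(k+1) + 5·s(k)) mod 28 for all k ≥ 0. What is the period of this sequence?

24

Listing terms: s(0) = 9, s(1) = 20, s(2) = 5, s(3) = 13, s(4) = 6, s(5) = 11, s(6) = 1, s(7) = 4, s(8) = 25, s(9) = 5, s(10) = 10, s(11) = 19, s(12) = 5, s(13) = 8, s(14) = 9, s(15) = 1, s(16) = 22, s(17) = 3, s(18) = 13, s(19) = 24, s(20) = 17, s(21) = 9, s(22) = 18, s(23) = 23, s(24) = 9, s(25) = 20.
Since (s(24), s(25)) = (s(0), s(1)) = (9, 20) (two consecutive terms determine the rest), the sequence is periodic with period 24.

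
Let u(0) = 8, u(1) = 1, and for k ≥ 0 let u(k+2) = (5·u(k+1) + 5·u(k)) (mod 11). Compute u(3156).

Listing terms: u(0) = 8, u(1) = 1, u(2) = 1, u(3) = 10, u(4) = 0, u(5) = 6, u(6) = 8, u(7) = 4, u(8) = 5, u(9) = 1, u(10) = 8, u(11) = 1.
Since (u(10), u(11)) = (u(0), u(1)) = (8, 1) (two consecutive terms determine the rest), the sequence is periodic with period 10.
(3156 - 0) mod 10 = 6, so u(3156) = u(6) = 8.

8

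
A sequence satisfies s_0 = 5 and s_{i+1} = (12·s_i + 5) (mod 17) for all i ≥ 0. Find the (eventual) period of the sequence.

Computing terms: s_0 = 5,  s_1 = 14,  s_2 = 3,  s_3 = 7,  s_4 = 4,  s_5 = 2,  s_6 = 12,  s_7 = 13,  s_8 = 8,  s_9 = 16,  s_{10} = 10,  s_{11} = 6,  s_{12} = 9,  s_{13} = 11,  s_{14} = 1,  s_{15} = 0,  s_{16} = 5.
The sequence repeats with period 16.

16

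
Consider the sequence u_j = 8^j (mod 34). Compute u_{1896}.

u_0 = 1, u_1 = 8, u_2 = 30, u_3 = 2, u_4 = 16, u_5 = 26, u_6 = 4, u_7 = 32, u_8 = 18, u_9 = 8.
Since u_9 = u_1 = 8, the sequence is eventually periodic: after a pre-period of length 1 it cycles with period 8.
For j ≥ 1, u_j depends only on (j - 1) mod 8. (1896 - 1) mod 8 = 7, so u_{1896} = u_8 = 18.

18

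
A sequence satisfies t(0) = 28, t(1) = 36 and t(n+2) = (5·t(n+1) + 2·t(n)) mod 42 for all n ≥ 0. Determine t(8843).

Computing terms: t(0) = 28,  t(1) = 36,  t(2) = 26,  t(3) = 34,  t(4) = 12,  t(5) = 2,  t(6) = 34,  t(7) = 6,  t(8) = 14,  t(9) = 40,  t(10) = 18,  t(11) = 2,  t(12) = 4,  t(13) = 24,  t(14) = 2,  t(15) = 16,  t(16) = 0,  t(17) = 32,  t(18) = 34,  t(19) = 24,  t(20) = 20,  t(21) = 22,  t(22) = 24,  t(23) = 38,  t(24) = 28,  t(25) = 6,  t(26) = 2,  t(27) = 22,  t(28) = 30,  t(29) = 26,  t(30) = 22,  t(31) = 36,  t(32) = 14,  t(33) = 16,  t(34) = 24,  t(35) = 26,  t(36) = 10,  t(37) = 18,  t(38) = 26,  t(39) = 40,  t(40) = 0,  t(41) = 38,  t(42) = 22,  t(43) = 18,  t(44) = 8,  t(45) = 34,  t(46) = 18,  t(47) = 32,  t(48) = 28,  t(49) = 36.
The sequence repeats with period 48.
So t(8843) = t(0 + ((8843-0) mod 48)) = t(11) = 2.

2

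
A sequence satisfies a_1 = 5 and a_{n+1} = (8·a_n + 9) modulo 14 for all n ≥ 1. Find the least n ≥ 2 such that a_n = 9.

Listing terms: a_1 = 5; a_2 = 7; a_3 = 9; a_4 = 11; a_5 = 13; a_6 = 1; a_7 = 3; a_8 = 5.
Since a_8 = a_1 = 5, the sequence is periodic with period 7.
The value 9 first appears (with n ≥ 2) at a_3.

3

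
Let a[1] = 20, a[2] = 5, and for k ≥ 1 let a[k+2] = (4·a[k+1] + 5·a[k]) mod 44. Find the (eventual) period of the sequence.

Computing terms: a[1] = 20,  a[2] = 5,  a[3] = 32,  a[4] = 21,  a[5] = 24,  a[6] = 25,  a[7] = 0,  a[8] = 37,  a[9] = 16,  a[10] = 29,  a[11] = 20,  a[12] = 5.
Since (a[11], a[12]) = (a[1], a[2]) = (20, 5) (two consecutive terms determine the rest), the sequence is periodic with period 10.

10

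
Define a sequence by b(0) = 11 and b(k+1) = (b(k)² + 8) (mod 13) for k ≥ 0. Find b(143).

We have b(0) = 11, b(1) = 12, b(2) = 9, b(3) = 11.
The sequence repeats with period 3.
So b(143) = b(0 + ((143-0) mod 3)) = b(2) = 9.

9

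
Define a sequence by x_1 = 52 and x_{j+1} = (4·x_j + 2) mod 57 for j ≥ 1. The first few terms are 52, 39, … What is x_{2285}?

24

x_1 = 52; x_2 = 39; x_3 = 44; x_4 = 7; x_5 = 30; x_6 = 8; x_7 = 34; x_8 = 24; x_9 = 41; x_{10} = 52.
The sequence repeats with period 9.
(2285 - 1) mod 9 = 7, so x_{2285} = x_8 = 24.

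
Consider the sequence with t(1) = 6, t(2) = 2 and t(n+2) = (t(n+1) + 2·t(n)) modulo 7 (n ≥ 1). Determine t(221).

Computing terms: t(1) = 6,  t(2) = 2,  t(3) = 0,  t(4) = 4,  t(5) = 4,  t(6) = 5,  t(7) = 6,  t(8) = 2.
Since (t(7), t(8)) = (t(1), t(2)) = (6, 2) (two consecutive terms determine the rest), the sequence is periodic with period 6.
So t(221) = t(1 + ((221-1) mod 6)) = t(5) = 4.

4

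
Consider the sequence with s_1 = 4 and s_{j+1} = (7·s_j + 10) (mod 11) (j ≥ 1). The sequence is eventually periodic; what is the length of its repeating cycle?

10

s_1 = 4; s_2 = 5; s_3 = 1; s_4 = 6; s_5 = 8; s_6 = 0; s_7 = 10; s_8 = 3; s_9 = 9; s_{10} = 7; s_{11} = 4.
The sequence repeats with period 10.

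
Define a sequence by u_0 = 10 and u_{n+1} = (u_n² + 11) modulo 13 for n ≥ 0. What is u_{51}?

10

Listing terms: u_0 = 10; u_1 = 7; u_2 = 8; u_3 = 10.
The sequence repeats with period 3.
So u_{51} = u_{0 + ((51-0) mod 3)} = u_0 = 10.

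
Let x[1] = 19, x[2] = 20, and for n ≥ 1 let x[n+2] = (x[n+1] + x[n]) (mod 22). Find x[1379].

18

We have x[1] = 19; x[2] = 20; x[3] = 17; x[4] = 15; x[5] = 10; x[6] = 3; x[7] = 13; x[8] = 16; x[9] = 7; x[10] = 1; x[11] = 8; x[12] = 9; x[13] = 17; x[14] = 4; x[15] = 21; x[16] = 3; x[17] = 2; x[18] = 5; x[19] = 7; x[20] = 12; x[21] = 19; x[22] = 9; x[23] = 6; x[24] = 15; x[25] = 21; x[26] = 14; x[27] = 13; x[28] = 5; x[29] = 18; x[30] = 1; x[31] = 19; x[32] = 20.
The sequence repeats with period 30.
So x[1379] = x[1 + ((1379-1) mod 30)] = x[29] = 18.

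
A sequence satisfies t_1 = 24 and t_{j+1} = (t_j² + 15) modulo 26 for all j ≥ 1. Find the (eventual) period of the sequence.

4

Listing terms: t_1 = 24, t_2 = 19, t_3 = 12, t_4 = 3, t_5 = 24.
The sequence repeats with period 4.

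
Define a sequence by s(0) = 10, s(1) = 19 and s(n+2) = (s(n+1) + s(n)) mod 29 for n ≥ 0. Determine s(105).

Computing terms: s(0) = 10,  s(1) = 19,  s(2) = 0,  s(3) = 19,  s(4) = 19,  s(5) = 9,  s(6) = 28,  s(7) = 8,  s(8) = 7,  s(9) = 15,  s(10) = 22,  s(11) = 8,  s(12) = 1,  s(13) = 9,  s(14) = 10,  s(15) = 19.
The sequence repeats with period 14.
So s(105) = s(0 + ((105-0) mod 14)) = s(7) = 8.

8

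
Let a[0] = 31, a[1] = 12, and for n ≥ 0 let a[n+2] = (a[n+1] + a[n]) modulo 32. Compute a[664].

Listing terms: a[0] = 31,  a[1] = 12,  a[2] = 11,  a[3] = 23,  a[4] = 2,  a[5] = 25,  a[6] = 27,  a[7] = 20,  a[8] = 15,  a[9] = 3,  a[10] = 18,  a[11] = 21,  a[12] = 7,  a[13] = 28,  a[14] = 3,  a[15] = 31,  a[16] = 2,  a[17] = 1,  a[18] = 3,  a[19] = 4,  a[20] = 7,  a[21] = 11,  a[22] = 18,  a[23] = 29,  a[24] = 15,  a[25] = 12,  a[26] = 27,  a[27] = 7,  a[28] = 2,  a[29] = 9,  a[30] = 11,  a[31] = 20,  a[32] = 31,  a[33] = 19,  a[34] = 18,  a[35] = 5,  a[36] = 23,  a[37] = 28,  a[38] = 19,  a[39] = 15,  a[40] = 2,  a[41] = 17,  a[42] = 19,  a[43] = 4,  a[44] = 23,  a[45] = 27,  a[46] = 18,  a[47] = 13,  a[48] = 31,  a[49] = 12.
The sequence repeats with period 48.
(664 - 0) mod 48 = 40, so a[664] = a[40] = 2.

2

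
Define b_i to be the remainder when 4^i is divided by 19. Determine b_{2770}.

We have b_0 = 1; b_1 = 4; b_2 = 16; b_3 = 7; b_4 = 9; b_5 = 17; b_6 = 11; b_7 = 6; b_8 = 5; b_9 = 1.
The sequence repeats with period 9.
(2770 - 0) mod 9 = 7, so b_{2770} = b_7 = 6.

6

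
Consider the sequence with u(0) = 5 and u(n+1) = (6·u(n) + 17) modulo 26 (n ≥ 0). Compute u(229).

21

Computing terms: u(0) = 5, u(1) = 21, u(2) = 13, u(3) = 17, u(4) = 15, u(5) = 3, u(6) = 9, u(7) = 19, u(8) = 1, u(9) = 23, u(10) = 25, u(11) = 11, u(12) = 5.
The sequence repeats with period 12.
So u(229) = u(0 + ((229-0) mod 12)) = u(1) = 21.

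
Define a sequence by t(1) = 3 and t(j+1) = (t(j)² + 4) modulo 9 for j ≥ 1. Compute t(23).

Computing terms: t(1) = 3, t(2) = 4, t(3) = 2, t(4) = 8, t(5) = 5, t(6) = 2.
Since t(6) = t(3) = 2, the sequence is eventually periodic: after a pre-period of length 2 it cycles with period 3.
For j ≥ 3, t(j) depends only on (j - 3) mod 3. (23 - 3) mod 3 = 2, so t(23) = t(5) = 5.

5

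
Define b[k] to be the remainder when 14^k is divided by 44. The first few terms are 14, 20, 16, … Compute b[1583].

16

b[1] = 14,  b[2] = 20,  b[3] = 16,  b[4] = 4,  b[5] = 12,  b[6] = 36,  b[7] = 20.
Since b[7] = b[2] = 20, the sequence is eventually periodic: after a pre-period of length 1 it cycles with period 5.
For k ≥ 2, b[k] depends only on (k - 2) mod 5. (1583 - 2) mod 5 = 1, so b[1583] = b[3] = 16.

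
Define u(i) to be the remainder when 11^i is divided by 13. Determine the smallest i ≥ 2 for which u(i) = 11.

13

Listing terms: u(1) = 11, u(2) = 4, u(3) = 5, u(4) = 3, u(5) = 7, u(6) = 12, u(7) = 2, u(8) = 9, u(9) = 8, u(10) = 10, u(11) = 6, u(12) = 1, u(13) = 11.
Since u(13) = u(1) = 11, the sequence is periodic with period 12.
The value 11 next appears (with i ≥ 2) at u(13).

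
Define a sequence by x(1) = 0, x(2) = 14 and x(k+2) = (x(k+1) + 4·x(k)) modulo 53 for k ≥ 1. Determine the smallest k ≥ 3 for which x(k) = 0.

14

Listing terms: x(1) = 0, x(2) = 14, x(3) = 14, x(4) = 17, x(5) = 20, x(6) = 35, x(7) = 9, x(8) = 43, x(9) = 26, x(10) = 39, x(11) = 37, x(12) = 34, x(13) = 23, x(14) = 0, x(15) = 39, x(16) = 39, x(17) = 36, x(18) = 33, x(19) = 18, x(20) = 44, x(21) = 10, x(22) = 27, x(23) = 14, x(24) = 16, x(25) = 19, x(26) = 30, x(27) = 0, x(28) = 14.
Since (x(27), x(28)) = (x(1), x(2)) = (0, 14) (two consecutive terms determine the rest), the sequence is periodic with period 26.
The value 0 first appears (with k ≥ 3) at x(14).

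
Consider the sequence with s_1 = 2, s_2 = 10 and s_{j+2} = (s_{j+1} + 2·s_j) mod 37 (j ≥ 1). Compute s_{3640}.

34

Listing terms: s_1 = 2; s_2 = 10; s_3 = 14; s_4 = 34; s_5 = 25; s_6 = 19; s_7 = 32; s_8 = 33; s_9 = 23; s_{10} = 15; s_{11} = 24; s_{12} = 17; s_{13} = 28; s_{14} = 25; s_{15} = 7; s_{16} = 20; s_{17} = 34; s_{18} = 0; s_{19} = 31; s_{20} = 31; s_{21} = 19; s_{22} = 7; s_{23} = 8; s_{24} = 22; s_{25} = 1; s_{26} = 8; s_{27} = 10; s_{28} = 26; s_{29} = 9; s_{30} = 24; s_{31} = 5; s_{32} = 16; s_{33} = 26; s_{34} = 21; s_{35} = 36; s_{36} = 4; s_{37} = 2; s_{38} = 10.
The sequence repeats with period 36.
(3640 - 1) mod 36 = 3, so s_{3640} = s_4 = 34.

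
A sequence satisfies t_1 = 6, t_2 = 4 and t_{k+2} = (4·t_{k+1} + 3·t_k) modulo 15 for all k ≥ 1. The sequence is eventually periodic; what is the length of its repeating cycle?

24

Computing terms: t_1 = 6; t_2 = 4; t_3 = 4; t_4 = 13; t_5 = 4; t_6 = 10; t_7 = 7; t_8 = 13; t_9 = 13; t_{10} = 1; t_{11} = 13; t_{12} = 10; t_{13} = 4; t_{14} = 1; t_{15} = 1; t_{16} = 7; t_{17} = 1; t_{18} = 10; t_{19} = 13; t_{20} = 7; t_{21} = 7; t_{22} = 4; t_{23} = 7; t_{24} = 10; t_{25} = 1; t_{26} = 4; t_{27} = 4.
Since (t_{26}, t_{27}) = (t_2, t_3) = (4, 4) (two consecutive terms determine the rest), the sequence is eventually periodic: after a pre-period of length 1 it cycles with period 24.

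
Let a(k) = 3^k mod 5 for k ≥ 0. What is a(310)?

We have a(0) = 1; a(1) = 3; a(2) = 4; a(3) = 2; a(4) = 1.
Since a(4) = a(0) = 1, the sequence is periodic with period 4.
So a(310) = a(0 + ((310-0) mod 4)) = a(2) = 4.

4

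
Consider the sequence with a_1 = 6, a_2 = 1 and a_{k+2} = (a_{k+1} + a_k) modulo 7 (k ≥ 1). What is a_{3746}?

We have a_1 = 6,  a_2 = 1,  a_3 = 0,  a_4 = 1,  a_5 = 1,  a_6 = 2,  a_7 = 3,  a_8 = 5,  a_9 = 1,  a_{10} = 6,  a_{11} = 0,  a_{12} = 6,  a_{13} = 6,  a_{14} = 5,  a_{15} = 4,  a_{16} = 2,  a_{17} = 6,  a_{18} = 1.
The sequence repeats with period 16.
(3746 - 1) mod 16 = 1, so a_{3746} = a_2 = 1.

1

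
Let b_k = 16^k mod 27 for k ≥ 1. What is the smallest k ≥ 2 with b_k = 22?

Computing terms: b_1 = 16,  b_2 = 13,  b_3 = 19,  b_4 = 7,  b_5 = 4,  b_6 = 10,  b_7 = 25,  b_8 = 22,  b_9 = 1,  b_{10} = 16.
Since b_{10} = b_1 = 16, the sequence is periodic with period 9.
The value 22 first appears (with k ≥ 2) at b_8.

8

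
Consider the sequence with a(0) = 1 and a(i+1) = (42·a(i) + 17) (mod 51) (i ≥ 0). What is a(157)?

26

a(0) = 1,  a(1) = 8,  a(2) = 47,  a(3) = 2,  a(4) = 50,  a(5) = 26,  a(6) = 38,  a(7) = 32,  a(8) = 35,  a(9) = 8.
Since a(9) = a(1) = 8, the sequence is eventually periodic: after a pre-period of length 1 it cycles with period 8.
For i ≥ 1, a(i) depends only on (i - 1) mod 8. (157 - 1) mod 8 = 4, so a(157) = a(5) = 26.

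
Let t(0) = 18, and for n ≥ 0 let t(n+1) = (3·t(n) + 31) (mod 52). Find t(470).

t(0) = 18, t(1) = 33, t(2) = 26, t(3) = 5, t(4) = 46, t(5) = 13, t(6) = 18.
Since t(6) = t(0) = 18, the sequence is periodic with period 6.
(470 - 0) mod 6 = 2, so t(470) = t(2) = 26.

26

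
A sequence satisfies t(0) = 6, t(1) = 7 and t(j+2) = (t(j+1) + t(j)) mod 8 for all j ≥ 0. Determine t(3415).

3

Computing terms: t(0) = 6; t(1) = 7; t(2) = 5; t(3) = 4; t(4) = 1; t(5) = 5; t(6) = 6; t(7) = 3; t(8) = 1; t(9) = 4; t(10) = 5; t(11) = 1; t(12) = 6; t(13) = 7.
Since (t(12), t(13)) = (t(0), t(1)) = (6, 7) (two consecutive terms determine the rest), the sequence is periodic with period 12.
So t(3415) = t(0 + ((3415-0) mod 12)) = t(7) = 3.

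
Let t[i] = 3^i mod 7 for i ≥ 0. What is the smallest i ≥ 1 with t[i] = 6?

t[0] = 1, t[1] = 3, t[2] = 2, t[3] = 6, t[4] = 4, t[5] = 5, t[6] = 1.
Since t[6] = t[0] = 1, the sequence is periodic with period 6.
The value 6 first appears (with i ≥ 1) at t[3].

3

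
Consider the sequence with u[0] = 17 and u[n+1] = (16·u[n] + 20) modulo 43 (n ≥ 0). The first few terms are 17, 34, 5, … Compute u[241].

Listing terms: u[0] = 17; u[1] = 34; u[2] = 5; u[3] = 14; u[4] = 29; u[5] = 11; u[6] = 24; u[7] = 17.
The sequence repeats with period 7.
So u[241] = u[0 + ((241-0) mod 7)] = u[3] = 14.

14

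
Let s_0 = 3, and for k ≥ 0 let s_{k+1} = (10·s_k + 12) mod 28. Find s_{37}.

We have s_0 = 3; s_1 = 14; s_2 = 12; s_3 = 20; s_4 = 16; s_5 = 4; s_6 = 24; s_7 = 0; s_8 = 12.
Since s_8 = s_2 = 12, the sequence is eventually periodic: after a pre-period of length 2 it cycles with period 6.
For k ≥ 2, s_k depends only on (k - 2) mod 6. (37 - 2) mod 6 = 5, so s_{37} = s_7 = 0.

0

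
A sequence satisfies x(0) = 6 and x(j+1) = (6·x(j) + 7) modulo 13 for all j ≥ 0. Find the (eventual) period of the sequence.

x(0) = 6,  x(1) = 4,  x(2) = 5,  x(3) = 11,  x(4) = 8,  x(5) = 3,  x(6) = 12,  x(7) = 1,  x(8) = 0,  x(9) = 7,  x(10) = 10,  x(11) = 2,  x(12) = 6.
Since x(12) = x(0) = 6, the sequence is periodic with period 12.

12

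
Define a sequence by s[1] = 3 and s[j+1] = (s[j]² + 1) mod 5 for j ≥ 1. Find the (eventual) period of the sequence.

s[1] = 3; s[2] = 0; s[3] = 1; s[4] = 2; s[5] = 0.
Since s[5] = s[2] = 0, the sequence is eventually periodic: after a pre-period of length 1 it cycles with period 3.

3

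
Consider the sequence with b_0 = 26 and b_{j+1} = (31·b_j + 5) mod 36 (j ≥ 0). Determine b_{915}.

11

Listing terms: b_0 = 26, b_1 = 19, b_2 = 18, b_3 = 23, b_4 = 34, b_5 = 15, b_6 = 2, b_7 = 31, b_8 = 30, b_9 = 35, b_{10} = 10, b_{11} = 27, b_{12} = 14, b_{13} = 7, b_{14} = 6, b_{15} = 11, b_{16} = 22, b_{17} = 3, b_{18} = 26.
The sequence repeats with period 18.
(915 - 0) mod 18 = 15, so b_{915} = b_{15} = 11.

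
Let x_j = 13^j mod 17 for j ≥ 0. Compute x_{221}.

We have x_0 = 1; x_1 = 13; x_2 = 16; x_3 = 4; x_4 = 1.
Since x_4 = x_0 = 1, the sequence is periodic with period 4.
(221 - 0) mod 4 = 1, so x_{221} = x_1 = 13.

13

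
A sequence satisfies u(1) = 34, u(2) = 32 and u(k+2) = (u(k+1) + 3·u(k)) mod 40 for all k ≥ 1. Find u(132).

u(1) = 34; u(2) = 32; u(3) = 14; u(4) = 30; u(5) = 32; u(6) = 2; u(7) = 18; u(8) = 24; u(9) = 38; u(10) = 30; u(11) = 24; u(12) = 34; u(13) = 26; u(14) = 8; u(15) = 6; u(16) = 30; u(17) = 8; u(18) = 18; u(19) = 2; u(20) = 16; u(21) = 22; u(22) = 30; u(23) = 16; u(24) = 26; u(25) = 34; u(26) = 32.
Since (u(25), u(26)) = (u(1), u(2)) = (34, 32) (two consecutive terms determine the rest), the sequence is periodic with period 24.
(132 - 1) mod 24 = 11, so u(132) = u(12) = 34.

34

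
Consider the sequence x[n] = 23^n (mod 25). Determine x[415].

7

x[0] = 1,  x[1] = 23,  x[2] = 4,  x[3] = 17,  x[4] = 16,  x[5] = 18,  x[6] = 14,  x[7] = 22,  x[8] = 6,  x[9] = 13,  x[10] = 24,  x[11] = 2,  x[12] = 21,  x[13] = 8,  x[14] = 9,  x[15] = 7,  x[16] = 11,  x[17] = 3,  x[18] = 19,  x[19] = 12,  x[20] = 1.
Since x[20] = x[0] = 1, the sequence is periodic with period 20.
So x[415] = x[0 + ((415-0) mod 20)] = x[15] = 7.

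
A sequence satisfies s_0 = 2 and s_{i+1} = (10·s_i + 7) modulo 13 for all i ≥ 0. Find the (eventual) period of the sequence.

6

We have s_0 = 2; s_1 = 1; s_2 = 4; s_3 = 8; s_4 = 9; s_5 = 6; s_6 = 2.
Since s_6 = s_0 = 2, the sequence is periodic with period 6.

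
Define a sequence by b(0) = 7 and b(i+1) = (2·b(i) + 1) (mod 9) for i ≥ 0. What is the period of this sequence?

We have b(0) = 7; b(1) = 6; b(2) = 4; b(3) = 0; b(4) = 1; b(5) = 3; b(6) = 7.
The sequence repeats with period 6.

6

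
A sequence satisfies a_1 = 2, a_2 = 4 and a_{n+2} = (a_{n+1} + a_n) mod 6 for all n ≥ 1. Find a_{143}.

0

Computing terms: a_1 = 2,  a_2 = 4,  a_3 = 0,  a_4 = 4,  a_5 = 4,  a_6 = 2,  a_7 = 0,  a_8 = 2,  a_9 = 2,  a_{10} = 4.
The sequence repeats with period 8.
So a_{143} = a_{1 + ((143-1) mod 8)} = a_7 = 0.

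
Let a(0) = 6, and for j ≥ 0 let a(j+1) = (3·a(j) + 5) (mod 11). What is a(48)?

Listing terms: a(0) = 6,  a(1) = 1,  a(2) = 8,  a(3) = 7,  a(4) = 4,  a(5) = 6.
Since a(5) = a(0) = 6, the sequence is periodic with period 5.
So a(48) = a(0 + ((48-0) mod 5)) = a(3) = 7.

7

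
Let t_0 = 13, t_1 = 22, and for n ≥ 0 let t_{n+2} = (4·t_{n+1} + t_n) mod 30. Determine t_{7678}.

Listing terms: t_0 = 13; t_1 = 22; t_2 = 11; t_3 = 6; t_4 = 5; t_5 = 26; t_6 = 19; t_7 = 12; t_8 = 7; t_9 = 10; t_{10} = 17; t_{11} = 18; t_{12} = 29; t_{13} = 14; t_{14} = 25; t_{15} = 24; t_{16} = 1; t_{17} = 28; t_{18} = 23; t_{19} = 0; t_{20} = 23; t_{21} = 2; t_{22} = 1; t_{23} = 6; t_{24} = 25; t_{25} = 16; t_{26} = 29; t_{27} = 12; t_{28} = 17; t_{29} = 20; t_{30} = 7; t_{31} = 18; t_{32} = 19; t_{33} = 4; t_{34} = 5; t_{35} = 24; t_{36} = 11; t_{37} = 8; t_{38} = 13; t_{39} = 0; t_{40} = 13; t_{41} = 22.
The sequence repeats with period 40.
So t_{7678} = t_{0 + ((7678-0) mod 40)} = t_{38} = 13.

13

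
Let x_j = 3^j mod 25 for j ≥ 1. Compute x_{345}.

Computing terms: x_1 = 3; x_2 = 9; x_3 = 2; x_4 = 6; x_5 = 18; x_6 = 4; x_7 = 12; x_8 = 11; x_9 = 8; x_{10} = 24; x_{11} = 22; x_{12} = 16; x_{13} = 23; x_{14} = 19; x_{15} = 7; x_{16} = 21; x_{17} = 13; x_{18} = 14; x_{19} = 17; x_{20} = 1; x_{21} = 3.
The sequence repeats with period 20.
(345 - 1) mod 20 = 4, so x_{345} = x_5 = 18.

18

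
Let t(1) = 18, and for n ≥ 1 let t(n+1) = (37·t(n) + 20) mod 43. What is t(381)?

32

Listing terms: t(1) = 18; t(2) = 41; t(3) = 32; t(4) = 0; t(5) = 20; t(6) = 29; t(7) = 18.
Since t(7) = t(1) = 18, the sequence is periodic with period 6.
So t(381) = t(1 + ((381-1) mod 6)) = t(3) = 32.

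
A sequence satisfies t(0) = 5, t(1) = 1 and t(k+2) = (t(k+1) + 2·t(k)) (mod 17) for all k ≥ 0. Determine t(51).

t(0) = 5, t(1) = 1, t(2) = 11, t(3) = 13, t(4) = 1, t(5) = 10, t(6) = 12, t(7) = 15, t(8) = 5, t(9) = 1.
The sequence repeats with period 8.
So t(51) = t(0 + ((51-0) mod 8)) = t(3) = 13.

13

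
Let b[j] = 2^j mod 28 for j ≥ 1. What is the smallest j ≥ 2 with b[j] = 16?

Listing terms: b[1] = 2,  b[2] = 4,  b[3] = 8,  b[4] = 16,  b[5] = 4.
Since b[5] = b[2] = 4, the sequence is eventually periodic: after a pre-period of length 1 it cycles with period 3.
The value 16 first appears (with j ≥ 2) at b[4].

4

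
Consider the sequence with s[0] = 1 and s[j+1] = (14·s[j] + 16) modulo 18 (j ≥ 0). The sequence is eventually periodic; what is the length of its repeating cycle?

6

Computing terms: s[0] = 1,  s[1] = 12,  s[2] = 4,  s[3] = 0,  s[4] = 16,  s[5] = 6,  s[6] = 10,  s[7] = 12.
Since s[7] = s[1] = 12, the sequence is eventually periodic: after a pre-period of length 1 it cycles with period 6.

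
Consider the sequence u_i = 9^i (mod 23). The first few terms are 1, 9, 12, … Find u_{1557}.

Computing terms: u_0 = 1, u_1 = 9, u_2 = 12, u_3 = 16, u_4 = 6, u_5 = 8, u_6 = 3, u_7 = 4, u_8 = 13, u_9 = 2, u_{10} = 18, u_{11} = 1.
The sequence repeats with period 11.
(1557 - 0) mod 11 = 6, so u_{1557} = u_6 = 3.

3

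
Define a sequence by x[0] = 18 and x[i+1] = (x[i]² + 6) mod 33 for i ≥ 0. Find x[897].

6

We have x[0] = 18; x[1] = 0; x[2] = 6; x[3] = 9; x[4] = 21; x[5] = 18.
Since x[5] = x[0] = 18, the sequence is periodic with period 5.
(897 - 0) mod 5 = 2, so x[897] = x[2] = 6.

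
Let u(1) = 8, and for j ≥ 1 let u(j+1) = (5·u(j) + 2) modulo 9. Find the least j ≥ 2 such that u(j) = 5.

3

u(1) = 8; u(2) = 6; u(3) = 5; u(4) = 0; u(5) = 2; u(6) = 3; u(7) = 8.
The sequence repeats with period 6.
The value 5 first appears (with j ≥ 2) at u(3).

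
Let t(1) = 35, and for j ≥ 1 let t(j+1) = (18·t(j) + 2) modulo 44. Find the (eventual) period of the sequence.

t(1) = 35; t(2) = 16; t(3) = 26; t(4) = 30; t(5) = 14; t(6) = 34; t(7) = 42; t(8) = 10; t(9) = 6; t(10) = 22; t(11) = 2; t(12) = 38; t(13) = 26.
Since t(13) = t(3) = 26, the sequence is eventually periodic: after a pre-period of length 2 it cycles with period 10.

10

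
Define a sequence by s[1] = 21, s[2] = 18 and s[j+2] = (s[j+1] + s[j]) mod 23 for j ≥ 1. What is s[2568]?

s[1] = 21, s[2] = 18, s[3] = 16, s[4] = 11, s[5] = 4, s[6] = 15, s[7] = 19, s[8] = 11, s[9] = 7, s[10] = 18, s[11] = 2, s[12] = 20, s[13] = 22, s[14] = 19, s[15] = 18, s[16] = 14, s[17] = 9, s[18] = 0, s[19] = 9, s[20] = 9, s[21] = 18, s[22] = 4, s[23] = 22, s[24] = 3, s[25] = 2, s[26] = 5, s[27] = 7, s[28] = 12, s[29] = 19, s[30] = 8, s[31] = 4, s[32] = 12, s[33] = 16, s[34] = 5, s[35] = 21, s[36] = 3, s[37] = 1, s[38] = 4, s[39] = 5, s[40] = 9, s[41] = 14, s[42] = 0, s[43] = 14, s[44] = 14, s[45] = 5, s[46] = 19, s[47] = 1, s[48] = 20, s[49] = 21, s[50] = 18.
Since (s[49], s[50]) = (s[1], s[2]) = (21, 18) (two consecutive terms determine the rest), the sequence is periodic with period 48.
(2568 - 1) mod 48 = 23, so s[2568] = s[24] = 3.

3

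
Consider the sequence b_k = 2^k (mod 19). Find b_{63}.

18

Listing terms: b_1 = 2; b_2 = 4; b_3 = 8; b_4 = 16; b_5 = 13; b_6 = 7; b_7 = 14; b_8 = 9; b_9 = 18; b_{10} = 17; b_{11} = 15; b_{12} = 11; b_{13} = 3; b_{14} = 6; b_{15} = 12; b_{16} = 5; b_{17} = 10; b_{18} = 1; b_{19} = 2.
Since b_{19} = b_1 = 2, the sequence is periodic with period 18.
So b_{63} = b_{1 + ((63-1) mod 18)} = b_9 = 18.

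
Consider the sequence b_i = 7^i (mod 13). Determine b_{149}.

11

b_1 = 7; b_2 = 10; b_3 = 5; b_4 = 9; b_5 = 11; b_6 = 12; b_7 = 6; b_8 = 3; b_9 = 8; b_{10} = 4; b_{11} = 2; b_{12} = 1; b_{13} = 7.
Since b_{13} = b_1 = 7, the sequence is periodic with period 12.
(149 - 1) mod 12 = 4, so b_{149} = b_5 = 11.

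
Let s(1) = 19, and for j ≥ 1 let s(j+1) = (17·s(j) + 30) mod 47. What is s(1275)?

37

Computing terms: s(1) = 19,  s(2) = 24,  s(3) = 15,  s(4) = 3,  s(5) = 34,  s(6) = 44,  s(7) = 26,  s(8) = 2,  s(9) = 17,  s(10) = 37,  s(11) = 1,  s(12) = 0,  s(13) = 30,  s(14) = 23,  s(15) = 45,  s(16) = 43,  s(17) = 9,  s(18) = 42,  s(19) = 39,  s(20) = 35,  s(21) = 14,  s(22) = 33,  s(23) = 27,  s(24) = 19.
The sequence repeats with period 23.
So s(1275) = s(1 + ((1275-1) mod 23)) = s(10) = 37.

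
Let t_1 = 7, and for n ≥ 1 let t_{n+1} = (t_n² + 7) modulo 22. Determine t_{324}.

8

Listing terms: t_1 = 7; t_2 = 12; t_3 = 19; t_4 = 16; t_5 = 21; t_6 = 8; t_7 = 5; t_8 = 10; t_9 = 19.
Since t_9 = t_3 = 19, the sequence is eventually periodic: after a pre-period of length 2 it cycles with period 6.
For n ≥ 3, t_n depends only on (n - 3) mod 6. (324 - 3) mod 6 = 3, so t_{324} = t_6 = 8.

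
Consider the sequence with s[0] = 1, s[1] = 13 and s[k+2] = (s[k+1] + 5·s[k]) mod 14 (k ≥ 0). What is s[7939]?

13

We have s[0] = 1,  s[1] = 13,  s[2] = 4,  s[3] = 13,  s[4] = 5,  s[5] = 0,  s[6] = 11,  s[7] = 11,  s[8] = 10,  s[9] = 9,  s[10] = 3,  s[11] = 6,  s[12] = 7,  s[13] = 9,  s[14] = 2,  s[15] = 5,  s[16] = 1,  s[17] = 12,  s[18] = 3,  s[19] = 7,  s[20] = 8,  s[21] = 1,  s[22] = 13.
The sequence repeats with period 21.
So s[7939] = s[0 + ((7939-0) mod 21)] = s[1] = 13.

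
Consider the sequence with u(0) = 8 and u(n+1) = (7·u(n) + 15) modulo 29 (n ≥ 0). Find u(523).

6

Listing terms: u(0) = 8; u(1) = 13; u(2) = 19; u(3) = 3; u(4) = 7; u(5) = 6; u(6) = 28; u(7) = 8.
Since u(7) = u(0) = 8, the sequence is periodic with period 7.
So u(523) = u(0 + ((523-0) mod 7)) = u(5) = 6.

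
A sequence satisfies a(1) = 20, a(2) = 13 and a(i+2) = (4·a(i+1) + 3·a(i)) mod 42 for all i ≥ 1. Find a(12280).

We have a(1) = 20; a(2) = 13; a(3) = 28; a(4) = 25; a(5) = 16; a(6) = 13; a(7) = 16; a(8) = 19; a(9) = 40; a(10) = 7; a(11) = 22; a(12) = 25; a(13) = 40; a(14) = 25; a(15) = 10; a(16) = 31; a(17) = 28; a(18) = 37; a(19) = 22; a(20) = 31; a(21) = 22; a(22) = 13; a(23) = 34; a(24) = 7; a(25) = 4; a(26) = 37; a(27) = 34; a(28) = 37; a(29) = 40; a(30) = 19; a(31) = 28; a(32) = 1; a(33) = 4; a(34) = 19; a(35) = 4; a(36) = 31; a(37) = 10; a(38) = 7; a(39) = 16; a(40) = 1; a(41) = 10; a(42) = 1; a(43) = 34; a(44) = 13; a(45) = 28.
Since (a(44), a(45)) = (a(2), a(3)) = (13, 28) (two consecutive terms determine the rest), the sequence is eventually periodic: after a pre-period of length 1 it cycles with period 42.
For i ≥ 2, a(i) depends only on (i - 2) mod 42. (12280 - 2) mod 42 = 14, so a(12280) = a(16) = 31.

31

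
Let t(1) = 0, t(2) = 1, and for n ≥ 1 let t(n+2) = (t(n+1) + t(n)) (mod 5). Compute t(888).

3

Computing terms: t(1) = 0,  t(2) = 1,  t(3) = 1,  t(4) = 2,  t(5) = 3,  t(6) = 0,  t(7) = 3,  t(8) = 3,  t(9) = 1,  t(10) = 4,  t(11) = 0,  t(12) = 4,  t(13) = 4,  t(14) = 3,  t(15) = 2,  t(16) = 0,  t(17) = 2,  t(18) = 2,  t(19) = 4,  t(20) = 1,  t(21) = 0,  t(22) = 1.
Since (t(21), t(22)) = (t(1), t(2)) = (0, 1) (two consecutive terms determine the rest), the sequence is periodic with period 20.
So t(888) = t(1 + ((888-1) mod 20)) = t(8) = 3.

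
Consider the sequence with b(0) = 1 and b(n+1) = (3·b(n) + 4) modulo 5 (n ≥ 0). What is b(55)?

Listing terms: b(0) = 1, b(1) = 2, b(2) = 0, b(3) = 4, b(4) = 1.
The sequence repeats with period 4.
So b(55) = b(0 + ((55-0) mod 4)) = b(3) = 4.

4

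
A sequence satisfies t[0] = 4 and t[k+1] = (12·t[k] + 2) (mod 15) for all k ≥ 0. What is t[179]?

11

Computing terms: t[0] = 4; t[1] = 5; t[2] = 2; t[3] = 11; t[4] = 14; t[5] = 5.
Since t[5] = t[1] = 5, the sequence is eventually periodic: after a pre-period of length 1 it cycles with period 4.
For k ≥ 1, t[k] depends only on (k - 1) mod 4. (179 - 1) mod 4 = 2, so t[179] = t[3] = 11.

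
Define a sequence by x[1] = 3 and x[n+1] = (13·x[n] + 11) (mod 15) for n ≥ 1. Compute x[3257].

Computing terms: x[1] = 3; x[2] = 5; x[3] = 1; x[4] = 9; x[5] = 8; x[6] = 10; x[7] = 6; x[8] = 14; x[9] = 13; x[10] = 0; x[11] = 11; x[12] = 4; x[13] = 3.
The sequence repeats with period 12.
So x[3257] = x[1 + ((3257-1) mod 12)] = x[5] = 8.

8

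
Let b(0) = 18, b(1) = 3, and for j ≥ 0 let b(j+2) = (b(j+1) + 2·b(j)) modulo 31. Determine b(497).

b(0) = 18; b(1) = 3; b(2) = 8; b(3) = 14; b(4) = 30; b(5) = 27; b(6) = 25; b(7) = 17; b(8) = 5; b(9) = 8; b(10) = 18; b(11) = 3.
Since (b(10), b(11)) = (b(0), b(1)) = (18, 3) (two consecutive terms determine the rest), the sequence is periodic with period 10.
(497 - 0) mod 10 = 7, so b(497) = b(7) = 17.

17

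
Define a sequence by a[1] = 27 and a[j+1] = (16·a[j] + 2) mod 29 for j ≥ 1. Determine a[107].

We have a[1] = 27, a[2] = 28, a[3] = 15, a[4] = 10, a[5] = 17, a[6] = 13, a[7] = 7, a[8] = 27.
Since a[8] = a[1] = 27, the sequence is periodic with period 7.
(107 - 1) mod 7 = 1, so a[107] = a[2] = 28.

28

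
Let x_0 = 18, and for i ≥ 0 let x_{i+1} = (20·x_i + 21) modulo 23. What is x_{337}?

Listing terms: x_0 = 18,  x_1 = 13,  x_2 = 5,  x_3 = 6,  x_4 = 3,  x_5 = 12,  x_6 = 8,  x_7 = 20,  x_8 = 7,  x_9 = 0,  x_{10} = 21,  x_{11} = 4,  x_{12} = 9,  x_{13} = 17,  x_{14} = 16,  x_{15} = 19,  x_{16} = 10,  x_{17} = 14,  x_{18} = 2,  x_{19} = 15,  x_{20} = 22,  x_{21} = 1,  x_{22} = 18.
Since x_{22} = x_0 = 18, the sequence is periodic with period 22.
(337 - 0) mod 22 = 7, so x_{337} = x_7 = 20.

20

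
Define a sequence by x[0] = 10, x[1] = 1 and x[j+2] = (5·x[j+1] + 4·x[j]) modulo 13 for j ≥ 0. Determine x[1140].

1

Computing terms: x[0] = 10,  x[1] = 1,  x[2] = 6,  x[3] = 8,  x[4] = 12,  x[5] = 1,  x[6] = 1,  x[7] = 9,  x[8] = 10,  x[9] = 8,  x[10] = 2,  x[11] = 3,  x[12] = 10,  x[13] = 10,  x[14] = 12,  x[15] = 9,  x[16] = 2,  x[17] = 7,  x[18] = 4,  x[19] = 9,  x[20] = 9,  x[21] = 3,  x[22] = 12,  x[23] = 7,  x[24] = 5,  x[25] = 1,  x[26] = 12,  x[27] = 12,  x[28] = 4,  x[29] = 3,  x[30] = 5,  x[31] = 11,  x[32] = 10,  x[33] = 3,  x[34] = 3,  x[35] = 1,  x[36] = 4,  x[37] = 11,  x[38] = 6,  x[39] = 9,  x[40] = 4,  x[41] = 4,  x[42] = 10,  x[43] = 1.
The sequence repeats with period 42.
(1140 - 0) mod 42 = 6, so x[1140] = x[6] = 1.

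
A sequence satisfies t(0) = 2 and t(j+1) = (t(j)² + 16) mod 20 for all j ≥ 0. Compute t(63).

12

Computing terms: t(0) = 2; t(1) = 0; t(2) = 16; t(3) = 12; t(4) = 0.
Since t(4) = t(1) = 0, the sequence is eventually periodic: after a pre-period of length 1 it cycles with period 3.
For j ≥ 1, t(j) depends only on (j - 1) mod 3. (63 - 1) mod 3 = 2, so t(63) = t(3) = 12.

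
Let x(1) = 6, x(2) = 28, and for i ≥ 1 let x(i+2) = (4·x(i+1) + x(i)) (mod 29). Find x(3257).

Listing terms: x(1) = 6,  x(2) = 28,  x(3) = 2,  x(4) = 7,  x(5) = 1,  x(6) = 11,  x(7) = 16,  x(8) = 17,  x(9) = 26,  x(10) = 5,  x(11) = 17,  x(12) = 15,  x(13) = 19,  x(14) = 4,  x(15) = 6,  x(16) = 28.
The sequence repeats with period 14.
So x(3257) = x(1 + ((3257-1) mod 14)) = x(9) = 26.

26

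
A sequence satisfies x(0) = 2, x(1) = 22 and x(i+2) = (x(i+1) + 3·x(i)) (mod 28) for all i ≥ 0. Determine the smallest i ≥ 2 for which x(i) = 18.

Listing terms: x(0) = 2, x(1) = 22, x(2) = 0, x(3) = 10, x(4) = 10, x(5) = 12, x(6) = 14, x(7) = 22, x(8) = 8, x(9) = 18, x(10) = 14, x(11) = 12, x(12) = 26, x(13) = 6, x(14) = 0, x(15) = 18, x(16) = 18, x(17) = 16, x(18) = 14, x(19) = 6, x(20) = 20, x(21) = 10, x(22) = 14, x(23) = 16, x(24) = 2, x(25) = 22.
Since (x(24), x(25)) = (x(0), x(1)) = (2, 22) (two consecutive terms determine the rest), the sequence is periodic with period 24.
The value 18 first appears (with i ≥ 2) at x(9).

9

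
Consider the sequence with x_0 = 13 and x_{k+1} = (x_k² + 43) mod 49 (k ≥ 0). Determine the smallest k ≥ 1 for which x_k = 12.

Computing terms: x_0 = 13; x_1 = 16; x_2 = 5; x_3 = 19; x_4 = 12; x_5 = 40; x_6 = 26; x_7 = 33; x_8 = 5.
Since x_8 = x_2 = 5, the sequence is eventually periodic: after a pre-period of length 2 it cycles with period 6.
The value 12 first appears (with k ≥ 1) at x_4.

4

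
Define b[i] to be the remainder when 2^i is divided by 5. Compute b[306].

Computing terms: b[1] = 2; b[2] = 4; b[3] = 3; b[4] = 1; b[5] = 2.
Since b[5] = b[1] = 2, the sequence is periodic with period 4.
So b[306] = b[1 + ((306-1) mod 4)] = b[2] = 4.

4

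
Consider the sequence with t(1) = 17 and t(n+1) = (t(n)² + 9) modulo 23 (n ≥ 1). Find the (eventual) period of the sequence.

Listing terms: t(1) = 17; t(2) = 22; t(3) = 10; t(4) = 17.
The sequence repeats with period 3.

3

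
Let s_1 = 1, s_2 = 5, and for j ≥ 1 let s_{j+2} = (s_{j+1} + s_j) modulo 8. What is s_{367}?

5

Listing terms: s_1 = 1,  s_2 = 5,  s_3 = 6,  s_4 = 3,  s_5 = 1,  s_6 = 4,  s_7 = 5,  s_8 = 1,  s_9 = 6,  s_{10} = 7,  s_{11} = 5,  s_{12} = 4,  s_{13} = 1,  s_{14} = 5.
Since (s_{13}, s_{14}) = (s_1, s_2) = (1, 5) (two consecutive terms determine the rest), the sequence is periodic with period 12.
So s_{367} = s_{1 + ((367-1) mod 12)} = s_7 = 5.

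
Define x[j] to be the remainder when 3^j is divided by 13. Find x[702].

1

Listing terms: x[1] = 3; x[2] = 9; x[3] = 1; x[4] = 3.
Since x[4] = x[1] = 3, the sequence is periodic with period 3.
So x[702] = x[1 + ((702-1) mod 3)] = x[3] = 1.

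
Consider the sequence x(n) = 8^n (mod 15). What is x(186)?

4

We have x(1) = 8; x(2) = 4; x(3) = 2; x(4) = 1; x(5) = 8.
Since x(5) = x(1) = 8, the sequence is periodic with period 4.
(186 - 1) mod 4 = 1, so x(186) = x(2) = 4.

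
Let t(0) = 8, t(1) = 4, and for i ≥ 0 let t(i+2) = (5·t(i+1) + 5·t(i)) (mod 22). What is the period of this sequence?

10

Computing terms: t(0) = 8; t(1) = 4; t(2) = 16; t(3) = 12; t(4) = 8; t(5) = 12; t(6) = 12; t(7) = 10; t(8) = 0; t(9) = 6; t(10) = 8; t(11) = 4.
Since (t(10), t(11)) = (t(0), t(1)) = (8, 4) (two consecutive terms determine the rest), the sequence is periodic with period 10.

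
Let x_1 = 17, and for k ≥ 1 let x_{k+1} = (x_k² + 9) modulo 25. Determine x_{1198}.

We have x_1 = 17, x_2 = 23, x_3 = 13, x_4 = 3, x_5 = 18, x_6 = 8, x_7 = 23.
Since x_7 = x_2 = 23, the sequence is eventually periodic: after a pre-period of length 1 it cycles with period 5.
For k ≥ 2, x_k depends only on (k - 2) mod 5. (1198 - 2) mod 5 = 1, so x_{1198} = x_3 = 13.

13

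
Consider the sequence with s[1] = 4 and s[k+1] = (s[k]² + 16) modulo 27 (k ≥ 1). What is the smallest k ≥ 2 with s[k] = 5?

2

Computing terms: s[1] = 4,  s[2] = 5,  s[3] = 14,  s[4] = 23,  s[5] = 5.
Since s[5] = s[2] = 5, the sequence is eventually periodic: after a pre-period of length 1 it cycles with period 3.
The value 5 first appears (with k ≥ 2) at s[2].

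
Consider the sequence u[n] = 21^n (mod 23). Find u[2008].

18

We have u[1] = 21,  u[2] = 4,  u[3] = 15,  u[4] = 16,  u[5] = 14,  u[6] = 18,  u[7] = 10,  u[8] = 3,  u[9] = 17,  u[10] = 12,  u[11] = 22,  u[12] = 2,  u[13] = 19,  u[14] = 8,  u[15] = 7,  u[16] = 9,  u[17] = 5,  u[18] = 13,  u[19] = 20,  u[20] = 6,  u[21] = 11,  u[22] = 1,  u[23] = 21.
Since u[23] = u[1] = 21, the sequence is periodic with period 22.
So u[2008] = u[1 + ((2008-1) mod 22)] = u[6] = 18.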